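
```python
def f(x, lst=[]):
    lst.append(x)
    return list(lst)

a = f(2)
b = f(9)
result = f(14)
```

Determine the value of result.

Step 1: Default list is shared. list() creates copies for return values.
Step 2: Internal list grows: [2] -> [2, 9] -> [2, 9, 14].
Step 3: result = [2, 9, 14]

The answer is [2, 9, 14].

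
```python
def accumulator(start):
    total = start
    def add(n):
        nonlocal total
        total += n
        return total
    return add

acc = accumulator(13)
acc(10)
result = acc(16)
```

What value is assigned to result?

Step 1: accumulator(13) creates closure with total = 13.
Step 2: First acc(10): total = 13 + 10 = 23.
Step 3: Second acc(16): total = 23 + 16 = 39. result = 39

The answer is 39.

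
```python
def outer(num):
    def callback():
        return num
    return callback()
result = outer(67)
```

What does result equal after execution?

Step 1: outer(67) binds parameter num = 67.
Step 2: callback() looks up num in enclosing scope and finds the parameter num = 67.
Step 3: result = 67

The answer is 67.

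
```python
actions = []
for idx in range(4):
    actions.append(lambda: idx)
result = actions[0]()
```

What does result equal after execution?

Step 1: The loop creates 4 lambdas, all referencing the same variable idx.
Step 2: After the loop, idx = 3 (final value).
Step 3: actions[0]() looks up idx at call time and finds 3. This is the late binding gotcha. result = 3

The answer is 3.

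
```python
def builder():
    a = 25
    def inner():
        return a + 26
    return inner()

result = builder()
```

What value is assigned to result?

Step 1: builder() defines a = 25.
Step 2: inner() reads a = 25 from enclosing scope, returns 25 + 26 = 51.
Step 3: result = 51

The answer is 51.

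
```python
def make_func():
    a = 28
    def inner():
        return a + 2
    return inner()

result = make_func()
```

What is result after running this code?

Step 1: make_func() defines a = 28.
Step 2: inner() reads a = 28 from enclosing scope, returns 28 + 2 = 30.
Step 3: result = 30

The answer is 30.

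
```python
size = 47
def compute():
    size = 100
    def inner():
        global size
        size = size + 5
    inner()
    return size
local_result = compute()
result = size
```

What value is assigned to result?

Step 1: Global size = 47. compute() creates local size = 100.
Step 2: inner() declares global size and adds 5: global size = 47 + 5 = 52.
Step 3: compute() returns its local size = 100 (unaffected by inner).
Step 4: result = global size = 52

The answer is 52.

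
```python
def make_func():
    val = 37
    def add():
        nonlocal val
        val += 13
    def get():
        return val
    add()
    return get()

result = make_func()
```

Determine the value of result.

Step 1: val = 37. add() modifies it via nonlocal, get() reads it.
Step 2: add() makes val = 37 + 13 = 50.
Step 3: get() returns 50. result = 50

The answer is 50.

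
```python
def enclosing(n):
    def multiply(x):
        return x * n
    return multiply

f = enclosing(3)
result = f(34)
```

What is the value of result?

Step 1: enclosing(3) returns multiply closure with n = 3.
Step 2: f(34) computes 34 * 3 = 102.
Step 3: result = 102

The answer is 102.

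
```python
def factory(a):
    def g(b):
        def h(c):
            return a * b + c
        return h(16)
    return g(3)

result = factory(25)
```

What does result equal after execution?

Step 1: a = 25, b = 3, c = 16.
Step 2: h() computes a * b + c = 25 * 3 + 16 = 91.
Step 3: result = 91

The answer is 91.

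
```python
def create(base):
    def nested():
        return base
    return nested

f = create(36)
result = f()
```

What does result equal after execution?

Step 1: create(36) creates closure capturing base = 36.
Step 2: f() returns the captured base = 36.
Step 3: result = 36

The answer is 36.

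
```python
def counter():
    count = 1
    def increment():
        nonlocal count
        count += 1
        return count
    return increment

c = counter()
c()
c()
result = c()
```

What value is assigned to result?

Step 1: counter() creates closure with count = 1.
Step 2: Each c() call increments count via nonlocal. After 3 calls: 1 + 3 = 4.
Step 3: result = 4

The answer is 4.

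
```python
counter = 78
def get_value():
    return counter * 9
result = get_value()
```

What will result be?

Step 1: counter = 78 is defined globally.
Step 2: get_value() looks up counter from global scope = 78, then computes 78 * 9 = 702.
Step 3: result = 702

The answer is 702.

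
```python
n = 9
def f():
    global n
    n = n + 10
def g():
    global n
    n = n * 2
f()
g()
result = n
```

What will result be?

Step 1: n = 9.
Step 2: f() adds 10: n = 9 + 10 = 19.
Step 3: g() doubles: n = 19 * 2 = 38.
Step 4: result = 38

The answer is 38.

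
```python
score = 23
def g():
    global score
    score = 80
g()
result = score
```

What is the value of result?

Step 1: score = 23 globally.
Step 2: g() declares global score and sets it to 80.
Step 3: After g(), global score = 80. result = 80

The answer is 80.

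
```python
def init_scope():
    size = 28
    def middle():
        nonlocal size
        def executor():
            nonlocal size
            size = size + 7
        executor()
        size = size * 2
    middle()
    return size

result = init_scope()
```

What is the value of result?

Step 1: size = 28.
Step 2: executor() adds 7: size = 28 + 7 = 35.
Step 3: middle() doubles: size = 35 * 2 = 70.
Step 4: result = 70

The answer is 70.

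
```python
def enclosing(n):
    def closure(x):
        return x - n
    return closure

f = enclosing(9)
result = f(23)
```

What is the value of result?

Step 1: enclosing(9) creates a closure capturing n = 9.
Step 2: f(23) computes 23 - 9 = 14.
Step 3: result = 14

The answer is 14.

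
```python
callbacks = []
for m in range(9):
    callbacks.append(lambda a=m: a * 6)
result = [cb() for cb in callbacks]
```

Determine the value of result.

Step 1: Default arg a=m captures m at each iteration.
Step 2: callbacks[k] has a defaulting to k, returns k * 6.
Step 3: result = [0, 6, 12, 18, 24, 30, 36, 42, 48]

The answer is [0, 6, 12, 18, 24, 30, 36, 42, 48].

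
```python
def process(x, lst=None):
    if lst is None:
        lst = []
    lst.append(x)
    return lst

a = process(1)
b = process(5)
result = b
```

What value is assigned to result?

Step 1: None default with guard creates a NEW list each call.
Step 2: a = [1] (fresh list). b = [5] (another fresh list).
Step 3: result = [5] (this is the fix for mutable default)

The answer is [5].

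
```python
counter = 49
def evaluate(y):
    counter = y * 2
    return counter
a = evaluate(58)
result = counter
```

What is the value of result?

Step 1: Global counter = 49.
Step 2: evaluate(58) creates local counter = 58 * 2 = 116.
Step 3: Global counter unchanged because no global keyword. result = 49

The answer is 49.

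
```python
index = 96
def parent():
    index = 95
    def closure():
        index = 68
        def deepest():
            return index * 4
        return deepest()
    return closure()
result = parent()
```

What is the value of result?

Step 1: deepest() looks up index through LEGB: not local, finds index = 68 in enclosing closure().
Step 2: Returns 68 * 4 = 272.
Step 3: result = 272

The answer is 272.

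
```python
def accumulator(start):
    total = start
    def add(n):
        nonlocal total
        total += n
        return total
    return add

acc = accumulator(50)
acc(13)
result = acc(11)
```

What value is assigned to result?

Step 1: accumulator(50) creates closure with total = 50.
Step 2: First acc(13): total = 50 + 13 = 63.
Step 3: Second acc(11): total = 63 + 11 = 74. result = 74

The answer is 74.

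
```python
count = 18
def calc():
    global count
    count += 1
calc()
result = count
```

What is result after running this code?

Step 1: count = 18 globally.
Step 2: calc() modifies global count: count += 1 = 19.
Step 3: result = 19

The answer is 19.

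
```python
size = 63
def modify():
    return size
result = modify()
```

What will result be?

Step 1: size = 63 is defined in the global scope.
Step 2: modify() looks up size. No local size exists, so Python checks the global scope via LEGB rule and finds size = 63.
Step 3: result = 63

The answer is 63.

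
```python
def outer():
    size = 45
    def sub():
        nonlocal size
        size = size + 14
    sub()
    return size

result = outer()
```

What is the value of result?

Step 1: outer() sets size = 45.
Step 2: sub() uses nonlocal to modify size in outer's scope: size = 45 + 14 = 59.
Step 3: outer() returns the modified size = 59

The answer is 59.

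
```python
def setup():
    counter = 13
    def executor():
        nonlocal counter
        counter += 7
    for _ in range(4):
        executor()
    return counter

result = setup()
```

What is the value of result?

Step 1: counter = 13.
Step 2: executor() is called 4 times in a loop, each adding 7 via nonlocal.
Step 3: counter = 13 + 7 * 4 = 41

The answer is 41.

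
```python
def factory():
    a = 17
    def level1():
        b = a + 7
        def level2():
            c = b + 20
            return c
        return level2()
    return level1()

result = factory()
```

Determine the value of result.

Step 1: a = 17. b = a + 7 = 24.
Step 2: c = b + 20 = 24 + 20 = 44.
Step 3: result = 44

The answer is 44.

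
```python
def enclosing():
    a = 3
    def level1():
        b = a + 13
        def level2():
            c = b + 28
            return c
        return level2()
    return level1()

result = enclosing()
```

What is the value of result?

Step 1: a = 3. b = a + 13 = 16.
Step 2: c = b + 28 = 16 + 28 = 44.
Step 3: result = 44

The answer is 44.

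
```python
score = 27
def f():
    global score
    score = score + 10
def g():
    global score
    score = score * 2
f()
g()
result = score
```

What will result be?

Step 1: score = 27.
Step 2: f() adds 10: score = 27 + 10 = 37.
Step 3: g() doubles: score = 37 * 2 = 74.
Step 4: result = 74

The answer is 74.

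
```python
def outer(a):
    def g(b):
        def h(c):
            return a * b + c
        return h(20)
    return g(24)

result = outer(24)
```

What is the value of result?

Step 1: a = 24, b = 24, c = 20.
Step 2: h() computes a * b + c = 24 * 24 + 20 = 596.
Step 3: result = 596

The answer is 596.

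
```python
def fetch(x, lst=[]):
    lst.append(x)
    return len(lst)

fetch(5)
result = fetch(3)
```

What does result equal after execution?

Step 1: Mutable default list persists between calls.
Step 2: First call: lst = [5], len = 1. Second call: lst = [5, 3], len = 2.
Step 3: result = 2

The answer is 2.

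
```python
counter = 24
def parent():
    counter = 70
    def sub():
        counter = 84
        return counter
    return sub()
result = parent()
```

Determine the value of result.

Step 1: Three scopes define counter: global (24), parent (70), sub (84).
Step 2: sub() has its own local counter = 84, which shadows both enclosing and global.
Step 3: result = 84 (local wins in LEGB)

The answer is 84.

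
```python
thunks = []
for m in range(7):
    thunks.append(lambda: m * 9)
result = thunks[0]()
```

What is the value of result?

Step 1: All lambdas reference the same variable m (late binding).
Step 2: After the loop, m = 6. Every lambda returns m * 9.
Step 3: thunks[0]() = 6 * 9 = 54

The answer is 54.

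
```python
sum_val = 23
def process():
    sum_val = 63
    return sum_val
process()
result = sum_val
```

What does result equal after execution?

Step 1: Global sum_val = 23.
Step 2: process() creates local sum_val = 63 (shadow, not modification).
Step 3: After process() returns, global sum_val is unchanged. result = 23

The answer is 23.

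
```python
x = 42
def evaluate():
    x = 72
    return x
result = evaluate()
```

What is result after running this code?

Step 1: Global x = 42.
Step 2: evaluate() creates local x = 72, shadowing the global.
Step 3: Returns local x = 72. result = 72

The answer is 72.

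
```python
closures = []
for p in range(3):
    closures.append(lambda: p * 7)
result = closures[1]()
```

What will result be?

Step 1: All lambdas reference the same variable p (late binding).
Step 2: After the loop, p = 2. Every lambda returns p * 7.
Step 3: closures[1]() = 2 * 7 = 14

The answer is 14.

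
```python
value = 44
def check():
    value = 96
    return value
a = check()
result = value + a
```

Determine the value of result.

Step 1: Global value = 44. check() returns local value = 96.
Step 2: a = 96. Global value still = 44.
Step 3: result = 44 + 96 = 140

The answer is 140.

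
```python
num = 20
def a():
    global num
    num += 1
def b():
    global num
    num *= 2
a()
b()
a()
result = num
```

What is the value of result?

Step 1: num = 20.
Step 2: a(): num = 20 + 1 = 21.
Step 3: b(): num = 21 * 2 = 42.
Step 4: a(): num = 42 + 1 = 43

The answer is 43.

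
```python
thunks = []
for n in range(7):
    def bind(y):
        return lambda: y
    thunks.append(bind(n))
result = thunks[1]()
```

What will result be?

Step 1: bind(n) creates a new scope capturing y = n at call time.
Step 2: thunks[1] = bind(1), so its lambda captures y = 1.
Step 3: result = 1 (closure factory fixes late binding)

The answer is 1.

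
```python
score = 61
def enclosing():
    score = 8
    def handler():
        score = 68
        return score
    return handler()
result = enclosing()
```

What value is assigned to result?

Step 1: Three scopes define score: global (61), enclosing (8), handler (68).
Step 2: handler() has its own local score = 68, which shadows both enclosing and global.
Step 3: result = 68 (local wins in LEGB)

The answer is 68.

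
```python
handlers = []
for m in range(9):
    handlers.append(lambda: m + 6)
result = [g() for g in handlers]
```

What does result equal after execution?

Step 1: All lambdas capture m by reference. After the loop, m = 8.
Step 2: Each call returns 8 + 6 = 14.
Step 3: result = [14, 14, 14, 14, 14, 14, 14, 14, 14]

The answer is [14, 14, 14, 14, 14, 14, 14, 14, 14].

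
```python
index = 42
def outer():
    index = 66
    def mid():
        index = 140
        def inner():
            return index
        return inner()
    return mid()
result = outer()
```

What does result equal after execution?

Step 1: Three levels of shadowing: global 42, outer 66, mid 140.
Step 2: inner() finds index = 140 in enclosing mid() scope.
Step 3: result = 140

The answer is 140.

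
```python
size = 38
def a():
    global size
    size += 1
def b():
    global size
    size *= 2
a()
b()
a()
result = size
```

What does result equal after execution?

Step 1: size = 38.
Step 2: a(): size = 38 + 1 = 39.
Step 3: b(): size = 39 * 2 = 78.
Step 4: a(): size = 78 + 1 = 79

The answer is 79.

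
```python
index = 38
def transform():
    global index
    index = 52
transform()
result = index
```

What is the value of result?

Step 1: index = 38 globally.
Step 2: transform() declares global index and sets it to 52.
Step 3: After transform(), global index = 52. result = 52

The answer is 52.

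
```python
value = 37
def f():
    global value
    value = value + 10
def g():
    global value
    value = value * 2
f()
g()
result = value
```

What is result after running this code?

Step 1: value = 37.
Step 2: f() adds 10: value = 37 + 10 = 47.
Step 3: g() doubles: value = 47 * 2 = 94.
Step 4: result = 94

The answer is 94.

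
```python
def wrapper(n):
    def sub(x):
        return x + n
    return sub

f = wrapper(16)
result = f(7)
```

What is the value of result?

Step 1: wrapper(16) creates a closure that captures n = 16.
Step 2: f(7) calls the closure with x = 7, returning 7 + 16 = 23.
Step 3: result = 23

The answer is 23.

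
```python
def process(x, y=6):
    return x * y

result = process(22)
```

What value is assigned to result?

Step 1: process(22) uses default y = 6.
Step 2: Returns 22 * 6 = 132.
Step 3: result = 132

The answer is 132.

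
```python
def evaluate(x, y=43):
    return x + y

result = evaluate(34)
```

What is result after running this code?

Step 1: evaluate(34) uses default y = 43.
Step 2: Returns 34 + 43 = 77.
Step 3: result = 77

The answer is 77.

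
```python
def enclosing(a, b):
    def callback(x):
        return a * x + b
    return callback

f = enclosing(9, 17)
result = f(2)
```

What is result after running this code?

Step 1: enclosing(9, 17) captures a = 9, b = 17.
Step 2: f(2) computes 9 * 2 + 17 = 35.
Step 3: result = 35

The answer is 35.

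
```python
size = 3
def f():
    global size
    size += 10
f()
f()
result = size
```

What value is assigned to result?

Step 1: size = 3.
Step 2: First f(): size = 3 + 10 = 13.
Step 3: Second f(): size = 13 + 10 = 23. result = 23

The answer is 23.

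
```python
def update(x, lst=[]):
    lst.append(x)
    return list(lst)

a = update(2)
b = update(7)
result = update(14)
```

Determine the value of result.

Step 1: Default list is shared. list() creates copies for return values.
Step 2: Internal list grows: [2] -> [2, 7] -> [2, 7, 14].
Step 3: result = [2, 7, 14]

The answer is [2, 7, 14].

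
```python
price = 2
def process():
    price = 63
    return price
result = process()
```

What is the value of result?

Step 1: Global price = 2.
Step 2: process() creates local price = 63, shadowing the global.
Step 3: Returns local price = 63. result = 63

The answer is 63.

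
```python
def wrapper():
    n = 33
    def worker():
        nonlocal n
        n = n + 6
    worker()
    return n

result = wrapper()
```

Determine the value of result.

Step 1: wrapper() sets n = 33.
Step 2: worker() uses nonlocal to modify n in wrapper's scope: n = 33 + 6 = 39.
Step 3: wrapper() returns the modified n = 39

The answer is 39.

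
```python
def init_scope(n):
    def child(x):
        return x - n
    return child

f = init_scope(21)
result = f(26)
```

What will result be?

Step 1: init_scope(21) creates a closure capturing n = 21.
Step 2: f(26) computes 26 - 21 = 5.
Step 3: result = 5

The answer is 5.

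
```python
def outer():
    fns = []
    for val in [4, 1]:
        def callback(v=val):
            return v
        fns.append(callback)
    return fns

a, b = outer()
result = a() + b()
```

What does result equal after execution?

Step 1: Default argument v=val captures val at each iteration.
Step 2: a() returns 4 (captured at first iteration), b() returns 1 (captured at second).
Step 3: result = 4 + 1 = 5

The answer is 5.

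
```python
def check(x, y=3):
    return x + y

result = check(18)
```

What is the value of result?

Step 1: check(18) uses default y = 3.
Step 2: Returns 18 + 3 = 21.
Step 3: result = 21

The answer is 21.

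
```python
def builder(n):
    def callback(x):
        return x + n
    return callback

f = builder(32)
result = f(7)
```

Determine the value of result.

Step 1: builder(32) creates a closure that captures n = 32.
Step 2: f(7) calls the closure with x = 7, returning 7 + 32 = 39.
Step 3: result = 39

The answer is 39.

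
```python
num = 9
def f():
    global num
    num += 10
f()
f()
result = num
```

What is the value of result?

Step 1: num = 9.
Step 2: First f(): num = 9 + 10 = 19.
Step 3: Second f(): num = 19 + 10 = 29. result = 29

The answer is 29.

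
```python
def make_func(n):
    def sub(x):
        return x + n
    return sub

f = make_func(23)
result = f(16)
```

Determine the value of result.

Step 1: make_func(23) creates a closure that captures n = 23.
Step 2: f(16) calls the closure with x = 16, returning 16 + 23 = 39.
Step 3: result = 39

The answer is 39.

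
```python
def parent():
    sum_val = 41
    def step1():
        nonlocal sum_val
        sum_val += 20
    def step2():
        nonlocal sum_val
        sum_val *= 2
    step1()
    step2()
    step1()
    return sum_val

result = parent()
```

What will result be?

Step 1: sum_val = 41.
Step 2: step1(): sum_val = 41 + 20 = 61.
Step 3: step2(): sum_val = 61 * 2 = 122.
Step 4: step1(): sum_val = 122 + 20 = 142. result = 142

The answer is 142.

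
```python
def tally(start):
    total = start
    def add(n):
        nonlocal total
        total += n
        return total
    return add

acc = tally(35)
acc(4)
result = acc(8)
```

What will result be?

Step 1: tally(35) creates closure with total = 35.
Step 2: First acc(4): total = 35 + 4 = 39.
Step 3: Second acc(8): total = 39 + 8 = 47. result = 47

The answer is 47.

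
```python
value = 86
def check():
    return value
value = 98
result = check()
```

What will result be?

Step 1: value is first set to 86, then reassigned to 98.
Step 2: check() is called after the reassignment, so it looks up the current global value = 98.
Step 3: result = 98

The answer is 98.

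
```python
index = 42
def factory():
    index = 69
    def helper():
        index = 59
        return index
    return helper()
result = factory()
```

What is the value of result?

Step 1: Three scopes define index: global (42), factory (69), helper (59).
Step 2: helper() has its own local index = 59, which shadows both enclosing and global.
Step 3: result = 59 (local wins in LEGB)

The answer is 59.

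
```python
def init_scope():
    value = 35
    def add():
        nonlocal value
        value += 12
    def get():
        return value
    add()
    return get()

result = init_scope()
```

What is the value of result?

Step 1: value = 35. add() modifies it via nonlocal, get() reads it.
Step 2: add() makes value = 35 + 12 = 47.
Step 3: get() returns 47. result = 47

The answer is 47.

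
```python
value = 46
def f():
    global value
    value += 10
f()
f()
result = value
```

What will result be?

Step 1: value = 46.
Step 2: First f(): value = 46 + 10 = 56.
Step 3: Second f(): value = 56 + 10 = 66. result = 66

The answer is 66.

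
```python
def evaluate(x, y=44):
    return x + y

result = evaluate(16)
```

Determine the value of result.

Step 1: evaluate(16) uses default y = 44.
Step 2: Returns 16 + 44 = 60.
Step 3: result = 60

The answer is 60.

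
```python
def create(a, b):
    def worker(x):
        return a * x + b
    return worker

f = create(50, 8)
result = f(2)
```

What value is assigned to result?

Step 1: create(50, 8) captures a = 50, b = 8.
Step 2: f(2) computes 50 * 2 + 8 = 108.
Step 3: result = 108

The answer is 108.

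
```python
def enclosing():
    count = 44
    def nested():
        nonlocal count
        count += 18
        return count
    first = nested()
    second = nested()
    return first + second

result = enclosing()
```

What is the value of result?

Step 1: count starts at 44.
Step 2: First call: count = 44 + 18 = 62, returns 62.
Step 3: Second call: count = 62 + 18 = 80, returns 80.
Step 4: result = 62 + 80 = 142

The answer is 142.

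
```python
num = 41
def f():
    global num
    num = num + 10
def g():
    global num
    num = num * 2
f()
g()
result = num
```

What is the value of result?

Step 1: num = 41.
Step 2: f() adds 10: num = 41 + 10 = 51.
Step 3: g() doubles: num = 51 * 2 = 102.
Step 4: result = 102

The answer is 102.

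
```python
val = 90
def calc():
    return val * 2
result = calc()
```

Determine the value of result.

Step 1: val = 90 is defined globally.
Step 2: calc() looks up val from global scope = 90, then computes 90 * 2 = 180.
Step 3: result = 180

The answer is 180.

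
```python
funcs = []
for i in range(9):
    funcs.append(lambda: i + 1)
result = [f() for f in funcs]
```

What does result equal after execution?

Step 1: All lambdas capture i by reference. After the loop, i = 8.
Step 2: Each call returns 8 + 1 = 9.
Step 3: result = [9, 9, 9, 9, 9, 9, 9, 9, 9]

The answer is [9, 9, 9, 9, 9, 9, 9, 9, 9].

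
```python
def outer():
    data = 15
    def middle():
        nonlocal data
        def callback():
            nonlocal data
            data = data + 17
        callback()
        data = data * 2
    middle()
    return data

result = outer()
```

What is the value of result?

Step 1: data = 15.
Step 2: callback() adds 17: data = 15 + 17 = 32.
Step 3: middle() doubles: data = 32 * 2 = 64.
Step 4: result = 64

The answer is 64.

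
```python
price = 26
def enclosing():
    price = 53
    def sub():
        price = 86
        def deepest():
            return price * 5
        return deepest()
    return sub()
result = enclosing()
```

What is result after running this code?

Step 1: deepest() looks up price through LEGB: not local, finds price = 86 in enclosing sub().
Step 2: Returns 86 * 5 = 430.
Step 3: result = 430

The answer is 430.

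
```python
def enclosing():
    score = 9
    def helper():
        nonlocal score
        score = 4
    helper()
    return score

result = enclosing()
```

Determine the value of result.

Step 1: enclosing() sets score = 9.
Step 2: helper() uses nonlocal to reassign score = 4.
Step 3: result = 4

The answer is 4.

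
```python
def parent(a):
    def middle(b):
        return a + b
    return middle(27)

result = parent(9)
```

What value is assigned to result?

Step 1: parent(9) passes a = 9.
Step 2: middle(27) has b = 27, reads a = 9 from enclosing.
Step 3: result = 9 + 27 = 36

The answer is 36.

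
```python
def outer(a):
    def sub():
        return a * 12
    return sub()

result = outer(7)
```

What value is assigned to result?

Step 1: outer(7) binds parameter a = 7.
Step 2: sub() accesses a = 7 from enclosing scope.
Step 3: result = 7 * 12 = 84

The answer is 84.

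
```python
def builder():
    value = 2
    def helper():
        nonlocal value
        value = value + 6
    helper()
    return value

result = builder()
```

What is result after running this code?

Step 1: builder() sets value = 2.
Step 2: helper() uses nonlocal to modify value in builder's scope: value = 2 + 6 = 8.
Step 3: builder() returns the modified value = 8

The answer is 8.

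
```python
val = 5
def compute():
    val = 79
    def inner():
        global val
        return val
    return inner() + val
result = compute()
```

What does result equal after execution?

Step 1: Global val = 5. compute() shadows with local val = 79.
Step 2: inner() uses global keyword, so inner() returns global val = 5.
Step 3: compute() returns 5 + 79 = 84

The answer is 84.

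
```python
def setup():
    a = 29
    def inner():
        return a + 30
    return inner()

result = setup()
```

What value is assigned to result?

Step 1: setup() defines a = 29.
Step 2: inner() reads a = 29 from enclosing scope, returns 29 + 30 = 59.
Step 3: result = 59

The answer is 59.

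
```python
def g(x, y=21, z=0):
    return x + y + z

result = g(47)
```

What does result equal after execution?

Step 1: g(47) uses defaults y = 21, z = 0.
Step 2: Returns 47 + 21 + 0 = 68.
Step 3: result = 68

The answer is 68.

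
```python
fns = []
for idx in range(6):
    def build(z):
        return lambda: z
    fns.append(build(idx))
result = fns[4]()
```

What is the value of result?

Step 1: build(idx) creates a new scope capturing z = idx at call time.
Step 2: fns[4] = build(4), so its lambda captures z = 4.
Step 3: result = 4 (closure factory fixes late binding)

The answer is 4.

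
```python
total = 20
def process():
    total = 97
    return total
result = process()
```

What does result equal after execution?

Step 1: Global total = 20.
Step 2: process() creates local total = 97, shadowing the global.
Step 3: Returns local total = 97. result = 97

The answer is 97.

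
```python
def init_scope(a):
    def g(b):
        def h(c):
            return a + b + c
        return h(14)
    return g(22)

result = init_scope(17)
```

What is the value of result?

Step 1: a = 17, b = 22, c = 14 across three nested scopes.
Step 2: h() accesses all three via LEGB rule.
Step 3: result = 17 + 22 + 14 = 53

The answer is 53.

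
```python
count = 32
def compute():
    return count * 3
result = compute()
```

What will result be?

Step 1: count = 32 is defined globally.
Step 2: compute() looks up count from global scope = 32, then computes 32 * 3 = 96.
Step 3: result = 96

The answer is 96.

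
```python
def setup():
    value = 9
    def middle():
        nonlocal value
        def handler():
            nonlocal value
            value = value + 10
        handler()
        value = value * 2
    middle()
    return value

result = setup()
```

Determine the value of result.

Step 1: value = 9.
Step 2: handler() adds 10: value = 9 + 10 = 19.
Step 3: middle() doubles: value = 19 * 2 = 38.
Step 4: result = 38

The answer is 38.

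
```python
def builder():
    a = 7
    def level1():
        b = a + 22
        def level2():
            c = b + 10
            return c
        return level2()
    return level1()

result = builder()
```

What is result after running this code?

Step 1: a = 7. b = a + 22 = 29.
Step 2: c = b + 10 = 29 + 10 = 39.
Step 3: result = 39

The answer is 39.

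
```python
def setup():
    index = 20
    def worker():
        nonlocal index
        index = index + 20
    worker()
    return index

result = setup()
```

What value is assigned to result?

Step 1: setup() sets index = 20.
Step 2: worker() uses nonlocal to modify index in setup's scope: index = 20 + 20 = 40.
Step 3: setup() returns the modified index = 40

The answer is 40.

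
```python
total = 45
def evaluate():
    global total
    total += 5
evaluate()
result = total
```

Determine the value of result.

Step 1: total = 45 globally.
Step 2: evaluate() modifies global total: total += 5 = 50.
Step 3: result = 50

The answer is 50.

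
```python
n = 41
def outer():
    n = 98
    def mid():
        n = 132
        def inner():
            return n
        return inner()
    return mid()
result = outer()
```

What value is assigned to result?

Step 1: Three levels of shadowing: global 41, outer 98, mid 132.
Step 2: inner() finds n = 132 in enclosing mid() scope.
Step 3: result = 132

The answer is 132.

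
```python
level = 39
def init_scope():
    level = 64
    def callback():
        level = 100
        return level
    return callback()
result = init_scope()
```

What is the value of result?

Step 1: Three scopes define level: global (39), init_scope (64), callback (100).
Step 2: callback() has its own local level = 100, which shadows both enclosing and global.
Step 3: result = 100 (local wins in LEGB)

The answer is 100.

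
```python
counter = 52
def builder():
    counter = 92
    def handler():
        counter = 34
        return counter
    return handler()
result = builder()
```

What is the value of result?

Step 1: Three scopes define counter: global (52), builder (92), handler (34).
Step 2: handler() has its own local counter = 34, which shadows both enclosing and global.
Step 3: result = 34 (local wins in LEGB)

The answer is 34.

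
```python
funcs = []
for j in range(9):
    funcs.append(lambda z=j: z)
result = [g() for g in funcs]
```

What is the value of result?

Step 1: Default arg z=j captures j at each iteration.
Step 2: Each lambda has its own default: 0, 1, ..., 8.
Step 3: result = [0, 1, 2, 3, 4, 5, 6, 7, 8]

The answer is [0, 1, 2, 3, 4, 5, 6, 7, 8].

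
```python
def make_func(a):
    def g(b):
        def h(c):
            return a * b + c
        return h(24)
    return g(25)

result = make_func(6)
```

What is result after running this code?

Step 1: a = 6, b = 25, c = 24.
Step 2: h() computes a * b + c = 6 * 25 + 24 = 174.
Step 3: result = 174

The answer is 174.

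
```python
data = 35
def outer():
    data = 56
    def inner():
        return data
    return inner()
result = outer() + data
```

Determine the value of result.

Step 1: Global data = 35. outer() shadows with data = 56.
Step 2: inner() returns enclosing data = 56. outer() = 56.
Step 3: result = 56 + global data (35) = 91

The answer is 91.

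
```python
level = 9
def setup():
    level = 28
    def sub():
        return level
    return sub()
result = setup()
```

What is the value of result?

Step 1: level = 9 globally, but setup() defines level = 28 locally.
Step 2: sub() looks up level. Not in local scope, so checks enclosing scope (setup) and finds level = 28.
Step 3: result = 28

The answer is 28.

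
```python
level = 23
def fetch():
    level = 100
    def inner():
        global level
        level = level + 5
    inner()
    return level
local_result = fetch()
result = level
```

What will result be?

Step 1: Global level = 23. fetch() creates local level = 100.
Step 2: inner() declares global level and adds 5: global level = 23 + 5 = 28.
Step 3: fetch() returns its local level = 100 (unaffected by inner).
Step 4: result = global level = 28

The answer is 28.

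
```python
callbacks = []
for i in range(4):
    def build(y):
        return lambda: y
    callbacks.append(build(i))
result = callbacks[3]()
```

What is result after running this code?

Step 1: build(i) creates a new scope capturing y = i at call time.
Step 2: callbacks[3] = build(3), so its lambda captures y = 3.
Step 3: result = 3 (closure factory fixes late binding)

The answer is 3.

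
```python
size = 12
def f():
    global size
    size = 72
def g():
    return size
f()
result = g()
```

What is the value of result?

Step 1: size = 12.
Step 2: f() sets global size = 72.
Step 3: g() reads global size = 72. result = 72

The answer is 72.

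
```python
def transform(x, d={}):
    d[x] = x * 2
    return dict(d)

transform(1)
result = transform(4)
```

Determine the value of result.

Step 1: Mutable default dict is shared across calls.
Step 2: First call adds 1: 2. Second call adds 4: 8.
Step 3: result = {1: 2, 4: 8}

The answer is {1: 2, 4: 8}.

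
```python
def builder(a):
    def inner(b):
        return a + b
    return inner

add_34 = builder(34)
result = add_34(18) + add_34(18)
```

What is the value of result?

Step 1: add_34 captures a = 34.
Step 2: add_34(18) = 34 + 18 = 52, called twice.
Step 3: result = 52 + 52 = 104

The answer is 104.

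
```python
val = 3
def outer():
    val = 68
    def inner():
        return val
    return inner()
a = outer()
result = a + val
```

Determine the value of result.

Step 1: outer() has local val = 68. inner() reads from enclosing.
Step 2: outer() returns 68. Global val = 3 unchanged.
Step 3: result = 68 + 3 = 71

The answer is 71.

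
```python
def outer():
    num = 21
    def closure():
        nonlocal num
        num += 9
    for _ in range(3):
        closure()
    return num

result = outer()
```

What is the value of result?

Step 1: num = 21.
Step 2: closure() is called 3 times in a loop, each adding 9 via nonlocal.
Step 3: num = 21 + 9 * 3 = 48

The answer is 48.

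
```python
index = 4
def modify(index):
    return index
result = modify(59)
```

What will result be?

Step 1: Global index = 4.
Step 2: modify(59) takes parameter index = 59, which shadows the global.
Step 3: result = 59

The answer is 59.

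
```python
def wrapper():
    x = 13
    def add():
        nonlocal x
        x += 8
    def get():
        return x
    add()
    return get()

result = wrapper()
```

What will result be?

Step 1: x = 13. add() modifies it via nonlocal, get() reads it.
Step 2: add() makes x = 13 + 8 = 21.
Step 3: get() returns 21. result = 21

The answer is 21.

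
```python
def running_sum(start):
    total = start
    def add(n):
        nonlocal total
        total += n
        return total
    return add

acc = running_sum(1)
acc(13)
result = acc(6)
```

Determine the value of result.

Step 1: running_sum(1) creates closure with total = 1.
Step 2: First acc(13): total = 1 + 13 = 14.
Step 3: Second acc(6): total = 14 + 6 = 20. result = 20

The answer is 20.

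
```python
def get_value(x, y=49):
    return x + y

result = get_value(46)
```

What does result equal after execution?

Step 1: get_value(46) uses default y = 49.
Step 2: Returns 46 + 49 = 95.
Step 3: result = 95

The answer is 95.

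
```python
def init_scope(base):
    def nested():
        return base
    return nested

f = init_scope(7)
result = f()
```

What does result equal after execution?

Step 1: init_scope(7) creates closure capturing base = 7.
Step 2: f() returns the captured base = 7.
Step 3: result = 7

The answer is 7.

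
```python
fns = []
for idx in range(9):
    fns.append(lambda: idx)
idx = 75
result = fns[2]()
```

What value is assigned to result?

Step 1: Lambdas capture the variable idx by reference, not by value.
Step 2: After the loop, idx is reassigned to 75.
Step 3: fns[2]() looks up the current idx = 75. result = 75

The answer is 75.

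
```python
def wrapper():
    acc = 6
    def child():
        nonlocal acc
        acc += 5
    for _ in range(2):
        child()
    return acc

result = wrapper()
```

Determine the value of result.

Step 1: acc = 6.
Step 2: child() is called 2 times in a loop, each adding 5 via nonlocal.
Step 3: acc = 6 + 5 * 2 = 16

The answer is 16.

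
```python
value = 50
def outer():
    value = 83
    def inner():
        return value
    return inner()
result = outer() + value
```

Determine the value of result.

Step 1: Global value = 50. outer() shadows with value = 83.
Step 2: inner() returns enclosing value = 83. outer() = 83.
Step 3: result = 83 + global value (50) = 133

The answer is 133.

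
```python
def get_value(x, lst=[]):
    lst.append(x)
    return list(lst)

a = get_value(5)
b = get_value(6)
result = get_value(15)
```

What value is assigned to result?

Step 1: Default list is shared. list() creates copies for return values.
Step 2: Internal list grows: [5] -> [5, 6] -> [5, 6, 15].
Step 3: result = [5, 6, 15]

The answer is [5, 6, 15].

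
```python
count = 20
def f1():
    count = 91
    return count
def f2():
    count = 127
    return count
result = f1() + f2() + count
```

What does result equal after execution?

Step 1: Each function shadows global count with its own local.
Step 2: f1() returns 91, f2() returns 127.
Step 3: Global count = 20 is unchanged. result = 91 + 127 + 20 = 238

The answer is 238.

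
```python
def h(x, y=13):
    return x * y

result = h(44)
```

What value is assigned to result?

Step 1: h(44) uses default y = 13.
Step 2: Returns 44 * 13 = 572.
Step 3: result = 572

The answer is 572.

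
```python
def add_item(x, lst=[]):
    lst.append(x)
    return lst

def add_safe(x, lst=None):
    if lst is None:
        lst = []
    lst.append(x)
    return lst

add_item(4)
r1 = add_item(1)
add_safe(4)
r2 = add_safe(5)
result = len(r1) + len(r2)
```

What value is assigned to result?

Step 1: add_item shares mutable default: after 2 calls, lst = [4, 1], len = 2.
Step 2: add_safe creates fresh list each time: r2 = [5], len = 1.
Step 3: result = 2 + 1 = 3

The answer is 3.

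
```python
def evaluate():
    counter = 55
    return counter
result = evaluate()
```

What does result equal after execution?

Step 1: evaluate() defines counter = 55 in its local scope.
Step 2: return counter finds the local variable counter = 55.
Step 3: result = 55

The answer is 55.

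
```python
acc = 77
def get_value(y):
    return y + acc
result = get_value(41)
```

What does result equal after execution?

Step 1: acc = 77 is defined globally.
Step 2: get_value(41) uses parameter y = 41 and looks up acc from global scope = 77.
Step 3: result = 41 + 77 = 118

The answer is 118.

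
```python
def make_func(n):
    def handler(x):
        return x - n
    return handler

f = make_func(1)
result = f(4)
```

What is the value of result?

Step 1: make_func(1) creates a closure capturing n = 1.
Step 2: f(4) computes 4 - 1 = 3.
Step 3: result = 3

The answer is 3.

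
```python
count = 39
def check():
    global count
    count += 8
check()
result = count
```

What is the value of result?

Step 1: count = 39 globally.
Step 2: check() modifies global count: count += 8 = 47.
Step 3: result = 47

The answer is 47.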